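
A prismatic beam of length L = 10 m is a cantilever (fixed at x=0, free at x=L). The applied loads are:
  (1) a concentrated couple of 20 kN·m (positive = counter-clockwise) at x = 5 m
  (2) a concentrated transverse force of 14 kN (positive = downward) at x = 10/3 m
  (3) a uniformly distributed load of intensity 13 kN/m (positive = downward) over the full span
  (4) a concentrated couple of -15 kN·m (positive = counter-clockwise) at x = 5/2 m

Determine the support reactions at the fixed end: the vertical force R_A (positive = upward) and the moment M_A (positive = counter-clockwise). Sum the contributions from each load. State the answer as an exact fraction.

R_A = 144 kN, M_A = 2075/3 kN·m

Load 1 — applied couple M₀=20 kN·m at a=5 m (b=L-a=5):
  R_A = 0 kN
  M_A = -M₀ = -20 kN·m
Load 2 — point force P=14 kN at a=10/3 m (b=L-a=20/3):
  R_A = P = 14 kN
  M_A = Pa = 14·(10/3) = 140/3 kN·m
Load 3 — uniform load w=13 kN/m over full span:
  R_A = wL = 13·10 = 130 kN
  M_A = wL²/2 = 13·10²/2 = 650 kN·m
Load 4 — applied couple M₀=-15 kN·m at a=5/2 m (b=L-a=15/2):
  R_A = 0 kN
  M_A = -M₀ = -(-15) = 15 kN·m
Superposition: R_A = 144 kN, M_A = 2075/3 kN·m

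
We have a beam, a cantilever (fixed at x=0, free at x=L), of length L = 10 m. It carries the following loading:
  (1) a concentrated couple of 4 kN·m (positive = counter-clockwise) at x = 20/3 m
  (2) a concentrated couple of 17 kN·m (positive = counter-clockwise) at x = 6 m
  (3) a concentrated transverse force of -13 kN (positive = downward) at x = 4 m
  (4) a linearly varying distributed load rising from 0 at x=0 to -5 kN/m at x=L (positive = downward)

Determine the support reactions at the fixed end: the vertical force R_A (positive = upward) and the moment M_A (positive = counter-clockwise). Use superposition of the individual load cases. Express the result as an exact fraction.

Load 1 — applied couple M₀=4 kN·m at a=20/3 m (b=L-a=10/3):
  R_A = 0 kN
  M_A = -M₀ = -4 kN·m
Load 2 — applied couple M₀=17 kN·m at a=6 m (b=L-a=4):
  R_A = 0 kN
  M_A = -M₀ = -17 kN·m
Load 3 — point force P=-13 kN at a=4 m (b=L-a=6):
  R_A = P = (-13) = -13 kN
  M_A = Pa = (-13)·4 = -52 kN·m
Load 4 — triangular load w₀=-5 kN/m (0→w₀ over full span):
  R_A = w₀L/2 = (-5)·10/2 = -25 kN
  M_A = w₀L²/3 = (-5)·10²/3 = -500/3 kN·m
Superposition: R_A = -38 kN, M_A = -719/3 kN·m

R_A = -38 kN, M_A = -719/3 kN·m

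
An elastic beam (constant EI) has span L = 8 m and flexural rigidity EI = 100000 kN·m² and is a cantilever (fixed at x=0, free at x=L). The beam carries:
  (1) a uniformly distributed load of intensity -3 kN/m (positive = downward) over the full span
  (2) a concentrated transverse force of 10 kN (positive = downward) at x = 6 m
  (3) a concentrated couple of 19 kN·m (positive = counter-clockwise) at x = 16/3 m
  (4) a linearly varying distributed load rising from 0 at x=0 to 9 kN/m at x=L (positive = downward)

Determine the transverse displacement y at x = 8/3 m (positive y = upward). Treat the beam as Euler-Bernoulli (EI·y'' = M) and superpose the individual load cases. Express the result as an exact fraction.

y(8/3) = -5221/1265625 m

Load 1 — uniform load w=-3 kN/m over full span:
  y_1 = -wx²(x²-4Lx+6L²)/(24EI) = -(-3)·(8/3)²·((8/3)²-4·8·(8/3)+6·8²)/(24·100000) = 688/253125 m
Load 2 — point force P=10 kN at a=6 m (b=L-a=2):
  y_2 = -Px²(3a-x)/(6EI)  [x≤a] = -10·(8/3)²·(3·6-(8/3))/(6·100000) = -92/50625 m
Load 3 — applied couple M₀=19 kN·m at a=16/3 m (b=L-a=8/3):
  y_3 = M₀x²/(2EI)  [x≤a] = 19·(8/3)²/(2·100000) = 19/28125 m
Load 4 — triangular load w₀=9 kN/m (0→w₀ over full span):
  y_4 = (w₀Lx³/12-w₀L²x²/6-w₀x⁵/(120L))/EI = (9·8·(8/3)³/12-9·8²·(8/3)²/6-9·(8/3)⁵/(120·8))/100000 = -7216/1265625 m
Superposition: y = Σ y_i = -5221/1265625 m ≈ -0.004125 m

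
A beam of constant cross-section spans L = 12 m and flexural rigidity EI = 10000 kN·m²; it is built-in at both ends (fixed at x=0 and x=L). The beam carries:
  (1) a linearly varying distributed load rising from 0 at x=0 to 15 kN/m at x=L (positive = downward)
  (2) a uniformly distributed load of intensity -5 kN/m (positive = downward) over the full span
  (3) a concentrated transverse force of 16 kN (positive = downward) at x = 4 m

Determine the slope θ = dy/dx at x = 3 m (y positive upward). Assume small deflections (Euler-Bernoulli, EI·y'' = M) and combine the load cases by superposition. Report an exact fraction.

θ(3) = -2023/320000 rad

Load 1 — triangular load w₀=15 kN/m (0→w₀ over full span):
  θ_1 = -w₀(2x(L-x)(L-2x)(x+2L)+x²(L-x)²)/(120LEI) = -15·(2·3·(12-3)·(12-2·3)·(3+2·12)+3²·(12-3)²)/(120·12·10000) = -3159/320000 rad
Load 2 — uniform load w=-5 kN/m over full span:
  θ_2 = -wx(L-x)(L-2x)/(12EI) = -(-5)·3·(12-3)·(12-2·3)/(12·10000) = 27/4000 rad
Load 3 — point force P=16 kN at a=4 m (b=L-a=8):
  θ_3 = -Pb²x(2aL-(3a+b)x)/(2L³EI)  [x≤a] = -16·8²·3·(2·4·12-(3·4+8)·3)/(2·12³·10000) = -2/625 rad
Superposition: θ = Σ θ_i = -2023/320000 rad ≈ -0.006322 rad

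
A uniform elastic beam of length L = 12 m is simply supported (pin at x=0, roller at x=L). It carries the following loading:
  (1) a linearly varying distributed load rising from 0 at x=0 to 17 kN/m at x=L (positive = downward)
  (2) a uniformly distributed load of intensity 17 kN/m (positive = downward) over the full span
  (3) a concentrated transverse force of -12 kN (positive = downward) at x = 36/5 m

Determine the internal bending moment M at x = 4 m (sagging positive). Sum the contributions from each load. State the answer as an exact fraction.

Load 1 — triangular load w₀=17 kN/m (0→w₀ over full span):
  M_1 = w₀Lx/6 - w₀x³/(6L) = 17·12·4/6 - 17·4³/(6·12) = 1088/9 kN·m
Load 2 — uniform load w=17 kN/m over full span:
  M_2 = wx(L-x)/2 = 17·4·(12-4)/2 = 272 kN·m
Load 3 — point force P=-12 kN at a=36/5 m (b=L-a=24/5):
  M_3 = Pbx/L  [x≤a] = (-12)·(24/5)·4/12 = -96/5 kN·m
Superposition: M = Σ M_i = 16816/45 kN·m ≈ 373.688889 kN·m

M(4) = 16816/45 kN·m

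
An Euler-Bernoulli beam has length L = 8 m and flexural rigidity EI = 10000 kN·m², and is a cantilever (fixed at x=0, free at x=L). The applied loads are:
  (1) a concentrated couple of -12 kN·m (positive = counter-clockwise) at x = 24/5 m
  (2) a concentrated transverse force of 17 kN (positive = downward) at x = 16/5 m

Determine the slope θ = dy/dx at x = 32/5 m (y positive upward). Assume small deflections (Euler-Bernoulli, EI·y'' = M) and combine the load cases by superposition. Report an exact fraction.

Load 1 — applied couple M₀=-12 kN·m at a=24/5 m (b=L-a=16/5):
  θ_1 = M₀a/EI  [x>a] = (-12)·(24/5)/10000 = -18/3125 rad
Load 2 — point force P=17 kN at a=16/5 m (b=L-a=24/5):
  θ_2 = -Pa²/(2EI)  [x>a] = -17·(16/5)²/(2·10000) = -136/15625 rad
Superposition: θ = Σ θ_i = -226/15625 rad ≈ -0.014464 rad

θ(32/5) = -226/15625 rad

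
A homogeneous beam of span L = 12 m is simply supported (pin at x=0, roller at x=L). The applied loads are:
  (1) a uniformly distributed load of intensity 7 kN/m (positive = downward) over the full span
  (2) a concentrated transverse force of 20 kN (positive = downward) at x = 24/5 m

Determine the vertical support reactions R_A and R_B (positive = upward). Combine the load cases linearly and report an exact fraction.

Load 1 — uniform load w=7 kN/m over full span:
  R_A = wL/2 = 7·12/2 = 42 kN
  R_B = wL/2 = 7·12/2 = 42 kN
Load 2 — point force P=20 kN at a=24/5 m (b=L-a=36/5):
  R_A = Pb/L = 20·(36/5)/12 = 12 kN
  R_B = Pa/L = 20·(24/5)/12 = 8 kN
Superposition: R_A = 54 kN, R_B = 50 kN

R_A = 54 kN, R_B = 50 kN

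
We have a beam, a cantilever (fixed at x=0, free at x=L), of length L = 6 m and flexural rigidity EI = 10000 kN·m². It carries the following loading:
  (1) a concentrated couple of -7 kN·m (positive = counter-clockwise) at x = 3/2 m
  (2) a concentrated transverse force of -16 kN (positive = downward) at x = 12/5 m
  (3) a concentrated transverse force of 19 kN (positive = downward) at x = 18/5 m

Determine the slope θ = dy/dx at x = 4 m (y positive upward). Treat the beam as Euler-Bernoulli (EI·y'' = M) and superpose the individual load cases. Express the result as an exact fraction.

θ(4) = -4377/500000 rad

Load 1 — applied couple M₀=-7 kN·m at a=3/2 m (b=L-a=9/2):
  θ_1 = M₀a/EI  [x>a] = (-7)·(3/2)/10000 = -21/20000 rad
Load 2 — point force P=-16 kN at a=12/5 m (b=L-a=18/5):
  θ_2 = -Pa²/(2EI)  [x>a] = -(-16)·(12/5)²/(2·10000) = 72/15625 rad
Load 3 — point force P=19 kN at a=18/5 m (b=L-a=12/5):
  θ_3 = -Pa²/(2EI)  [x>a] = -19·(18/5)²/(2·10000) = -1539/125000 rad
Superposition: θ = Σ θ_i = -4377/500000 rad ≈ -0.008754 rad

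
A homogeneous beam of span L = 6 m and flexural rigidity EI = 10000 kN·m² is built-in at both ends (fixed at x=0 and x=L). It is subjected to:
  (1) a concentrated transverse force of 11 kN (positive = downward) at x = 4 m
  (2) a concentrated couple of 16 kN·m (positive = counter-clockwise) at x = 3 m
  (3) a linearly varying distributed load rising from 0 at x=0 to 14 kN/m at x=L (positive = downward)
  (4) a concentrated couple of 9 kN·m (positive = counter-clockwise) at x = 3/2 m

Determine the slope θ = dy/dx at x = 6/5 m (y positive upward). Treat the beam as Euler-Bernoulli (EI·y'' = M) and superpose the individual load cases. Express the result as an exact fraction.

θ(6/5) = -25843/18750000 rad

Load 1 — point force P=11 kN at a=4 m (b=L-a=2):
  θ_1 = -Pb²x(2aL-(3a+b)x)/(2L³EI)  [x≤a] = -11·2²·(6/5)·(2·4·6-(3·4+2)·(6/5))/(2·6³·10000) = -143/375000 rad
Load 2 — applied couple M₀=16 kN·m at a=3 m (b=L-a=3):
  θ_2 = (R_Ax²/2 - M_Ax)/EI  [x≤a] with R_A=4, M_A=4 = (4·(6/5)²/2 - 4·(6/5))/10000 = -3/15625 rad
Load 3 — triangular load w₀=14 kN/m (0→w₀ over full span):
  θ_3 = -w₀(2x(L-x)(L-2x)(x+2L)+x²(L-x)²)/(120LEI) = -14·(2·(6/5)·(6-(6/5))·(6-2·(6/5))·((6/5)+2·6)+(6/5)²·(6-(6/5))²)/(120·6·10000) = -441/390625 rad
Load 4 — applied couple M₀=9 kN·m at a=3/2 m (b=L-a=9/2):
  θ_4 = (R_Ax²/2 - M_Ax)/EI  [x≤a] with R_A=27/16, M_A=-27/16 = ((27/16)·(6/5)²/2 - (-27/16)·(6/5))/10000 = 81/250000 rad
Superposition: θ = Σ θ_i = -25843/18750000 rad ≈ -0.001378 rad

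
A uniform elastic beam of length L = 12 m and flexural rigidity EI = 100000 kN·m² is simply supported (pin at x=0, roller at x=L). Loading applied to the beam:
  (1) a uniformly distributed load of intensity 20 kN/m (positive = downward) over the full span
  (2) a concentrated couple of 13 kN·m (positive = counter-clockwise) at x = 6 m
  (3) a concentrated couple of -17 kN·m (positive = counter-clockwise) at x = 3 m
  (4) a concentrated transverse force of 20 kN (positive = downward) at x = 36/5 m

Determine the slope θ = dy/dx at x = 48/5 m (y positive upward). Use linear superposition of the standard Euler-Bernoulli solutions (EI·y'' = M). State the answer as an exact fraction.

Load 1 — uniform load w=20 kN/m over full span:
  θ_1 = -w(L³-6Lx²+4x³)/(24EI) = -20·(12³-6·12·(48/5)²+4·(48/5)³)/(24·100000) = 891/78125 rad
Load 2 — applied couple M₀=13 kN·m at a=6 m (b=L-a=6):
  θ_2 = (M₀x²/(2L)-M₀(x-a)+C₁)/EI  [x>a] with C₁=M₀(3b²-L²)/(6L)=-13/2 = (13·(48/5)²/(2·12)-13·((48/5)-6)+(-13/2))/100000 = -169/5000000 rad
Load 3 — applied couple M₀=-17 kN·m at a=3 m (b=L-a=9):
  θ_3 = (M₀x²/(2L)-M₀(x-a)+C₁)/EI  [x>a] with C₁=M₀(3b²-L²)/(6L)=-187/8 = ((-17)·(48/5)²/(2·12)-(-17)·((48/5)-3)+(-187/8))/100000 = 4709/20000000 rad
Load 4 — point force P=20 kN at a=36/5 m (b=L-a=24/5):
  θ_4 = -Pa(2L²-6Lx+3x²+a²)/(6LEI)  [x>a] = -20·(36/5)·(2·12²-6·12·(48/5)+3·(48/5)²+(36/5)²)/(6·12·100000) = 117/78125 rad
Superposition: θ = Σ θ_i = 262081/20000000 rad ≈ 0.013104 rad

θ(48/5) = 262081/20000000 rad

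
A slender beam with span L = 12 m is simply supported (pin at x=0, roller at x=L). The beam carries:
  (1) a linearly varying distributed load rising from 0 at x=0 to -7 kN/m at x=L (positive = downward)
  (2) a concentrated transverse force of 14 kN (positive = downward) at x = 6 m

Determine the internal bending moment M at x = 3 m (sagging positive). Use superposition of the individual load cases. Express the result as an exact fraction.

M(3) = -147/8 kN·m

Load 1 — triangular load w₀=-7 kN/m (0→w₀ over full span):
  M_1 = w₀Lx/6 - w₀x³/(6L) = (-7)·12·3/6 - (-7)·3³/(6·12) = -315/8 kN·m
Load 2 — point force P=14 kN at a=6 m (b=L-a=6):
  M_2 = Pbx/L  [x≤a] = 14·6·3/12 = 21 kN·m
Superposition: M = Σ M_i = -147/8 kN·m ≈ -18.375000 kN·m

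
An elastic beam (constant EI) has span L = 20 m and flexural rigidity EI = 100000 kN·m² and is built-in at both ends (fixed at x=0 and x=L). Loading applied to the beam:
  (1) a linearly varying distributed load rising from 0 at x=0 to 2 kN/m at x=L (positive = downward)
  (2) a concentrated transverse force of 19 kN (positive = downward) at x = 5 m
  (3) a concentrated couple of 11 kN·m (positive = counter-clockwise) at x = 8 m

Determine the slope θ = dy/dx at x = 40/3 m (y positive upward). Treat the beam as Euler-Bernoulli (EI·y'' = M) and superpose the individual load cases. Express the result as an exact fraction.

Load 1 — triangular load w₀=2 kN/m (0→w₀ over full span):
  θ_1 = -w₀(2x(L-x)(L-2x)(x+2L)+x²(L-x)²)/(120LEI) = -2·(2·(40/3)·(20-(40/3))·(20-2·(40/3))·((40/3)+2·20)+(40/3)²·(20-(40/3))²)/(120·20·100000) = 14/30375 rad
Load 2 — point force P=19 kN at a=5 m (b=L-a=15):
  θ_2 = Pa²(L-x)(2bL-(3b+a)(L-x))/(2L³EI)  [x>a] = 19·5²·(20-(40/3))·(2·15·20-(3·15+5)·(20-(40/3)))/(2·20³·100000) = 19/36000 rad
Load 3 — applied couple M₀=11 kN·m at a=8 m (b=L-a=12):
  θ_3 = (R_Ax²/2 - M_Ax - M₀(x-a))/EI  [x>a] with R_A=99/125, M_A=33/25 = ((99/125)·(40/3)²/2 - (33/25)·(40/3) - 11·((40/3)-8))/100000 = -11/187500 rad
Superposition: θ = Σ θ_i = 112997/121500000 rad ≈ 0.000930 rad

θ(40/3) = 112997/121500000 rad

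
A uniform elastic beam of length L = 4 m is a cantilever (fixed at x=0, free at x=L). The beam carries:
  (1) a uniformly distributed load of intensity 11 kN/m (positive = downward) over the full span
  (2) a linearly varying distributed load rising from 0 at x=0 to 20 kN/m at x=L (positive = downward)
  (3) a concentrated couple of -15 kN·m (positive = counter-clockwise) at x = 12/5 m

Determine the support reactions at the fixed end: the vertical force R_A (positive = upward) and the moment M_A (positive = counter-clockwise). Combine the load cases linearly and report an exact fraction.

R_A = 84 kN, M_A = 629/3 kN·m

Load 1 — uniform load w=11 kN/m over full span:
  R_A = wL = 11·4 = 44 kN
  M_A = wL²/2 = 11·4²/2 = 88 kN·m
Load 2 — triangular load w₀=20 kN/m (0→w₀ over full span):
  R_A = w₀L/2 = 20·4/2 = 40 kN
  M_A = w₀L²/3 = 20·4²/3 = 320/3 kN·m
Load 3 — applied couple M₀=-15 kN·m at a=12/5 m (b=L-a=8/5):
  R_A = 0 kN
  M_A = -M₀ = -(-15) = 15 kN·m
Superposition: R_A = 84 kN, M_A = 629/3 kN·m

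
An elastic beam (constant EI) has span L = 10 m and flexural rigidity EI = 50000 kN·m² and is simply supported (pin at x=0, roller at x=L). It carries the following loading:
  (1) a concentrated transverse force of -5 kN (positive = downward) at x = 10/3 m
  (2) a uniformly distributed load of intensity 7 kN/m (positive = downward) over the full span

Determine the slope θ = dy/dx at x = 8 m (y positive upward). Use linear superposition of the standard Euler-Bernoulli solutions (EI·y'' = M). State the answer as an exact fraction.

θ(8) = 16981/4050000 rad

Load 1 — point force P=-5 kN at a=10/3 m (b=L-a=20/3):
  θ_1 = -Pa(2L²-6Lx+3x²+a²)/(6LEI)  [x>a] = -(-5)·(10/3)·(2·10²-6·10·8+3·8²+(10/3)²)/(6·10·50000) = -173/405000 rad
Load 2 — uniform load w=7 kN/m over full span:
  θ_2 = -w(L³-6Lx²+4x³)/(24EI) = -7·(10³-6·10·8²+4·8³)/(24·50000) = 231/50000 rad
Superposition: θ = Σ θ_i = 16981/4050000 rad ≈ 0.004193 rad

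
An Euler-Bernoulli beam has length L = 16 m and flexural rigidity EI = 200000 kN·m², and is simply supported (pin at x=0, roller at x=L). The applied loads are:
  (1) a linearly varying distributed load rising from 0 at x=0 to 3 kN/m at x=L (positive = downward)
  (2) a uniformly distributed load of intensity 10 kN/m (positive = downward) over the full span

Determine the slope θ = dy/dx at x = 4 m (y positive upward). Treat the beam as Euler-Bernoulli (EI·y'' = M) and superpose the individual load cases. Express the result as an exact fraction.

θ(4) = -10127/1500000 rad

Load 1 — triangular load w₀=3 kN/m (0→w₀ over full span):
  θ_1 = -w₀(7L⁴-30L²x²+15x⁴)/(360LEI) = -3·(7·16⁴-30·16²·4²+15·4⁴)/(360·16·200000) = -1327/1500000 rad
Load 2 — uniform load w=10 kN/m over full span:
  θ_2 = -w(L³-6Lx²+4x³)/(24EI) = -10·(16³-6·16·4²+4·4³)/(24·200000) = -11/1875 rad
Superposition: θ = Σ θ_i = -10127/1500000 rad ≈ -0.006751 rad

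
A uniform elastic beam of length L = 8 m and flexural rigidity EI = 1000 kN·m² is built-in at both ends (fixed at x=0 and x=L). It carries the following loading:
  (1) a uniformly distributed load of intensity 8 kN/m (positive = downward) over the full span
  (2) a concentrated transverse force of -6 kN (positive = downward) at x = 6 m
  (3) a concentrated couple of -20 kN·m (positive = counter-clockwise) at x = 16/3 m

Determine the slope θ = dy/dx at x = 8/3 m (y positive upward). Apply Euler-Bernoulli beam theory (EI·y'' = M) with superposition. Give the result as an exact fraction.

θ(8/3) = -169/10125 rad

Load 1 — uniform load w=8 kN/m over full span:
  θ_1 = -wx(L-x)(L-2x)/(12EI) = -8·(8/3)·(8-(8/3))·(8-2·(8/3))/(12·1000) = -256/10125 rad
Load 2 — point force P=-6 kN at a=6 m (b=L-a=2):
  θ_2 = -Pb²x(2aL-(3a+b)x)/(2L³EI)  [x≤a] = -(-6)·2²·(8/3)·(2·6·8-(3·6+2)·(8/3))/(2·8³·1000) = 1/375 rad
Load 3 — applied couple M₀=-20 kN·m at a=16/3 m (b=L-a=8/3):
  θ_3 = (R_Ax²/2 - M_Ax)/EI  [x≤a] with R_A=-10/3, M_A=-20/3 = ((-10/3)·(8/3)²/2 - (-20/3)·(8/3))/1000 = 4/675 rad
Superposition: θ = Σ θ_i = -169/10125 rad ≈ -0.016691 rad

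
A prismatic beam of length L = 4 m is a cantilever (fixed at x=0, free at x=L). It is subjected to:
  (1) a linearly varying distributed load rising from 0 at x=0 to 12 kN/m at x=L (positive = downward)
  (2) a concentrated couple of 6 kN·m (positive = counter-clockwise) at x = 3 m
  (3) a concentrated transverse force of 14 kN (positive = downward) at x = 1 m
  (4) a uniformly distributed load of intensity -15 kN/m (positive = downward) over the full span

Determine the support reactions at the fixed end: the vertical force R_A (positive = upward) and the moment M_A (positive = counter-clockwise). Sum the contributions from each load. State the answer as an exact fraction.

R_A = -22 kN, M_A = -48 kN·m

Load 1 — triangular load w₀=12 kN/m (0→w₀ over full span):
  R_A = w₀L/2 = 12·4/2 = 24 kN
  M_A = w₀L²/3 = 12·4²/3 = 64 kN·m
Load 2 — applied couple M₀=6 kN·m at a=3 m (b=L-a=1):
  R_A = 0 kN
  M_A = -M₀ = -6 kN·m
Load 3 — point force P=14 kN at a=1 m (b=L-a=3):
  R_A = P = 14 kN
  M_A = Pa = 14·1 = 14 kN·m
Load 4 — uniform load w=-15 kN/m over full span:
  R_A = wL = (-15)·4 = -60 kN
  M_A = wL²/2 = (-15)·4²/2 = -120 kN·m
Superposition: R_A = -22 kN, M_A = -48 kN·m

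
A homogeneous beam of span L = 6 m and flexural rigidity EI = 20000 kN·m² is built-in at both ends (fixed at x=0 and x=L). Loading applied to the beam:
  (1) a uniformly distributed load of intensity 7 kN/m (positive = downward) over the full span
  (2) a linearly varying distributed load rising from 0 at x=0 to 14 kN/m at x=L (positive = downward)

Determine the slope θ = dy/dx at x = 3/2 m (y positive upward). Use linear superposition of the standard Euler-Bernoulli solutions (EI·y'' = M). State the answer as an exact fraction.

Load 1 — uniform load w=7 kN/m over full span:
  θ_1 = -wx(L-x)(L-2x)/(12EI) = -7·(3/2)·(6-(3/2))·(6-2·(3/2))/(12·20000) = -189/320000 rad
Load 2 — triangular load w₀=14 kN/m (0→w₀ over full span):
  θ_2 = -w₀(2x(L-x)(L-2x)(x+2L)+x²(L-x)²)/(120LEI) = -14·(2·(3/2)·(6-(3/2))·(6-2·(3/2))·((3/2)+2·6)+(3/2)²·(6-(3/2))²)/(120·6·20000) = -7371/12800000 rad
Superposition: θ = Σ θ_i = -14931/12800000 rad ≈ -0.001166 rad

θ(3/2) = -14931/12800000 rad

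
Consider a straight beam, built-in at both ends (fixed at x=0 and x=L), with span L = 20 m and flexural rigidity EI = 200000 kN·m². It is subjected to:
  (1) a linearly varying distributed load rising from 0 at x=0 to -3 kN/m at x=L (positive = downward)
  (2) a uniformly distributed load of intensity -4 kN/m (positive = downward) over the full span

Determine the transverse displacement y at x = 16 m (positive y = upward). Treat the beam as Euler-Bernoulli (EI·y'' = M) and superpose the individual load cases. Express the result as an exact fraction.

Load 1 — triangular load w₀=-3 kN/m (0→w₀ over full span):
  y_1 = -w₀x²(L-x)²(x+2L)/(120LEI) = -(-3)·16²·(20-16)²·(16+2·20)/(120·20·200000) = 112/78125 m
Load 2 — uniform load w=-4 kN/m over full span:
  y_2 = -wx²(L-x)²/(24EI) = -(-4)·16²·(20-16)²/(24·200000) = 32/9375 m
Superposition: y = Σ y_i = 1136/234375 m ≈ 0.004847 m

y(16) = 1136/234375 m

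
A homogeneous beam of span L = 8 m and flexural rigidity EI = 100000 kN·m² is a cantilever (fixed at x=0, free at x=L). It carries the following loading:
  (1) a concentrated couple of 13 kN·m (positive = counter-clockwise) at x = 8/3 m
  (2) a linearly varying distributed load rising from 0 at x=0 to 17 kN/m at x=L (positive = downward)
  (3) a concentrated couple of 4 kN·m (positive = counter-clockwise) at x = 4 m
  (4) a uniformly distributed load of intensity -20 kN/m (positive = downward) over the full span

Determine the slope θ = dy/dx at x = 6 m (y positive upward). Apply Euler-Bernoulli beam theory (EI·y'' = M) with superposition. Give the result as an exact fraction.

θ(6) = 7967/1200000 rad

Load 1 — applied couple M₀=13 kN·m at a=8/3 m (b=L-a=16/3):
  θ_1 = M₀a/EI  [x>a] = 13·(8/3)/100000 = 13/37500 rad
Load 2 — triangular load w₀=17 kN/m (0→w₀ over full span):
  θ_2 = (w₀Lx²/4-w₀L²x/3-w₀x⁴/(24L))/EI = (17·8·6²/4-17·8²·6/3-17·6⁴/(24·8))/100000 = -4267/400000 rad
Load 3 — applied couple M₀=4 kN·m at a=4 m (b=L-a=4):
  θ_3 = M₀a/EI  [x>a] = 4·4/100000 = 1/6250 rad
Load 4 — uniform load w=-20 kN/m over full span:
  θ_4 = -wx(x²-3Lx+3L²)/(6EI) = -(-20)·6·(6²-3·8·6+3·8²)/(6·100000) = 21/1250 rad
Superposition: θ = Σ θ_i = 7967/1200000 rad ≈ 0.006639 rad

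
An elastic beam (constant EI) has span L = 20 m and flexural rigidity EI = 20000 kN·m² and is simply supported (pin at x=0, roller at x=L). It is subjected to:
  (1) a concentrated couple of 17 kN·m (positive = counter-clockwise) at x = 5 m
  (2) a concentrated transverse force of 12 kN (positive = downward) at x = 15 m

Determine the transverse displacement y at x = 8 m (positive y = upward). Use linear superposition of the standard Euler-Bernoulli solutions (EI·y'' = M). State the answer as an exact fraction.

y(8) = -9363/200000 m

Load 1 — applied couple M₀=17 kN·m at a=5 m (b=L-a=15):
  y_1 = (M₀x³/(6L)-M₀(x-a)²/2+C₁x)/EI  [x>a] with C₁=M₀(3b²-L²)/(6L)=935/24 = (17·8³/(6·20)-17·(8-5)²/2+(935/24)·8)/20000 = 3077/200000 m
Load 2 — point force P=12 kN at a=15 m (b=L-a=5):
  y_2 = -Pbx(L²-b²-x²)/(6LEI)  [x≤a] = -12·5·8·(20²-5²-8²)/(6·20·20000) = -311/5000 m
Superposition: y = Σ y_i = -9363/200000 m ≈ -0.046815 m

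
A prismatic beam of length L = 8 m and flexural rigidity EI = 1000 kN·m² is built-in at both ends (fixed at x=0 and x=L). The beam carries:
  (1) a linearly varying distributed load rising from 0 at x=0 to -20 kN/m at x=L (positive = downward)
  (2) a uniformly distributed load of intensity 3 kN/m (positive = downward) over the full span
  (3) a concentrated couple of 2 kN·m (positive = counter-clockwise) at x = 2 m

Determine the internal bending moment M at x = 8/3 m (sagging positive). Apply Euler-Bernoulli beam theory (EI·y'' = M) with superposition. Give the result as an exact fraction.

Load 1 — triangular load w₀=-20 kN/m (0→w₀ over full span):
  M_1 = 3w₀Lx/20 - w₀L²/30 - w₀x³/(6L) = 3·(-20)·8·(8/3)/20 - (-20)·8²/30 - (-20)·(8/3)³/(6·8) = -1088/81 kN·m
Load 2 — uniform load w=3 kN/m over full span:
  M_2 = wLx/2 - wL²/12 - wx²/2 = 3·8·(8/3)/2 - 3·8²/12 - 3·(8/3)²/2 = 16/3 kN·m
Load 3 — applied couple M₀=2 kN·m at a=2 m (b=L-a=6):
  M_3 = R_Ax - M_A - M₀  [x>a] with R_A=9/32, M_A=-3/8 = (9/32)·(8/3) - (-3/8) - 2 = -7/8 kN·m
Superposition: M = Σ M_i = -5815/648 kN·m ≈ -8.973765 kN·m

M(8/3) = -5815/648 kN·m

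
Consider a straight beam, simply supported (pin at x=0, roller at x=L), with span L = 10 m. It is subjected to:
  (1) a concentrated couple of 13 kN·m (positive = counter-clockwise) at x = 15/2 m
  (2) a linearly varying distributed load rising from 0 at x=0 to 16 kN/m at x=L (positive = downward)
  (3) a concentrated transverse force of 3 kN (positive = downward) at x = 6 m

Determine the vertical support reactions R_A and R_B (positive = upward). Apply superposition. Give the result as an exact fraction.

R_A = 175/6 kN, R_B = 323/6 kN

Load 1 — applied couple M₀=13 kN·m at a=15/2 m (b=L-a=5/2):
  R_A = M₀/L = 13/10 kN
  R_B = -M₀/L = -13/10 kN
Load 2 — triangular load w₀=16 kN/m (0→w₀ over full span):
  R_A = w₀L/6 = 16·10/6 = 80/3 kN
  R_B = w₀L/3 = 16·10/3 = 160/3 kN
Load 3 — point force P=3 kN at a=6 m (b=L-a=4):
  R_A = Pb/L = 3·4/10 = 6/5 kN
  R_B = Pa/L = 3·6/10 = 9/5 kN
Superposition: R_A = 175/6 kN, R_B = 323/6 kN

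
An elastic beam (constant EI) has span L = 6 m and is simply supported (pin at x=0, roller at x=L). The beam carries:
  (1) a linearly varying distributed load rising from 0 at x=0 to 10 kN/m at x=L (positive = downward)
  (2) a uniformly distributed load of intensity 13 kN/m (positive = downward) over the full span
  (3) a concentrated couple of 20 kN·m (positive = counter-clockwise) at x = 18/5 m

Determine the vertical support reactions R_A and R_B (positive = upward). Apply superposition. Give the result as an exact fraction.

R_A = 157/3 kN, R_B = 167/3 kN

Load 1 — triangular load w₀=10 kN/m (0→w₀ over full span):
  R_A = w₀L/6 = 10·6/6 = 10 kN
  R_B = w₀L/3 = 10·6/3 = 20 kN
Load 2 — uniform load w=13 kN/m over full span:
  R_A = wL/2 = 13·6/2 = 39 kN
  R_B = wL/2 = 13·6/2 = 39 kN
Load 3 — applied couple M₀=20 kN·m at a=18/5 m (b=L-a=12/5):
  R_A = M₀/L = 20/6 = 10/3 kN
  R_B = -M₀/L = -20/6 = -10/3 kN
Superposition: R_A = 157/3 kN, R_B = 167/3 kN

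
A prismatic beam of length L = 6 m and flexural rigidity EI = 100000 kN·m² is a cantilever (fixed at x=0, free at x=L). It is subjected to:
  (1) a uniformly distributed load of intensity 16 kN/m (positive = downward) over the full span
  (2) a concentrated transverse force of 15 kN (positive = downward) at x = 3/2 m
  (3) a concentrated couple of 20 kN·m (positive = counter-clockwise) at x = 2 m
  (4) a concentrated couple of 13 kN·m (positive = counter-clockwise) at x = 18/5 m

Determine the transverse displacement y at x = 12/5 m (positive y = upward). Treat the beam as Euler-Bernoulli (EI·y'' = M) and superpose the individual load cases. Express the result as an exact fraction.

y(12/5) = -5689969/1000000000 m

Load 1 — uniform load w=16 kN/m over full span:
  y_1 = -wx²(x²-4Lx+6L²)/(24EI) = -16·(12/5)²·((12/5)²-4·6·(12/5)+6·6²)/(24·100000) = -12312/1953125 m
Load 2 — point force P=15 kN at a=3/2 m (b=L-a=9/2):
  y_2 = -Pa²(3x-a)/(6EI)  [x>a] = -15·(3/2)²·(3·(12/5)-(3/2))/(6·100000) = -513/1600000 m
Load 3 — applied couple M₀=20 kN·m at a=2 m (b=L-a=4):
  y_3 = M₀a(2x-a)/(2EI)  [x>a] = 20·2·(2·(12/5)-2)/(2·100000) = 7/12500 m
Load 4 — applied couple M₀=13 kN·m at a=18/5 m (b=L-a=12/5):
  y_4 = M₀x²/(2EI)  [x≤a] = 13·(12/5)²/(2·100000) = 117/312500 m
Superposition: y = Σ y_i = -5689969/1000000000 m ≈ -0.005690 m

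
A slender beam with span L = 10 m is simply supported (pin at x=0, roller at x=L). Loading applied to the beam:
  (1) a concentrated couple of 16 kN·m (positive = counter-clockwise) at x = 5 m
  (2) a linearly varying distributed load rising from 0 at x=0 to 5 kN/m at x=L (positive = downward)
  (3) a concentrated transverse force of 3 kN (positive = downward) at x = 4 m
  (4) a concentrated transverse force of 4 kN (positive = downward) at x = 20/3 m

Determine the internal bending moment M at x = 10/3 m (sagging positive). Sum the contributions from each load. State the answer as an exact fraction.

Load 1 — applied couple M₀=16 kN·m at a=5 m (b=L-a=5):
  M_1 = M₀x/L  [x≤a] = 16·(10/3)/10 = 16/3 kN·m
Load 2 — triangular load w₀=5 kN/m (0→w₀ over full span):
  M_2 = w₀Lx/6 - w₀x³/(6L) = 5·10·(10/3)/6 - 5·(10/3)³/(6·10) = 2000/81 kN·m
Load 3 — point force P=3 kN at a=4 m (b=L-a=6):
  M_3 = Pbx/L  [x≤a] = 3·6·(10/3)/10 = 6 kN·m
Load 4 — point force P=4 kN at a=20/3 m (b=L-a=10/3):
  M_4 = Pbx/L  [x≤a] = 4·(10/3)·(10/3)/10 = 40/9 kN·m
Superposition: M = Σ M_i = 3278/81 kN·m ≈ 40.469136 kN·m

M(10/3) = 3278/81 kN·m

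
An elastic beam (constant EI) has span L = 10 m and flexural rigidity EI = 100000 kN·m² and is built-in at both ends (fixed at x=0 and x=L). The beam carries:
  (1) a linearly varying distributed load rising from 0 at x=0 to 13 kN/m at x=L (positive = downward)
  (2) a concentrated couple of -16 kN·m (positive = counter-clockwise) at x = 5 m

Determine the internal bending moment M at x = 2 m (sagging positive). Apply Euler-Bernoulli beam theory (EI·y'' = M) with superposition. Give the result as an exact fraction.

Load 1 — triangular load w₀=13 kN/m (0→w₀ over full span):
  M_1 = 3w₀Lx/20 - w₀L²/30 - w₀x³/(6L) = 3·13·10·2/20 - 13·10²/30 - 13·2³/(6·10) = -91/15 kN·m
Load 2 — applied couple M₀=-16 kN·m at a=5 m (b=L-a=5):
  M_2 = R_Ax - M_A  [x≤a] with R_A=-12/5, M_A=-4 = (-12/5)·2 - (-4) = -4/5 kN·m
Superposition: M = Σ M_i = -103/15 kN·m ≈ -6.866667 kN·m

M(2) = -103/15 kN·m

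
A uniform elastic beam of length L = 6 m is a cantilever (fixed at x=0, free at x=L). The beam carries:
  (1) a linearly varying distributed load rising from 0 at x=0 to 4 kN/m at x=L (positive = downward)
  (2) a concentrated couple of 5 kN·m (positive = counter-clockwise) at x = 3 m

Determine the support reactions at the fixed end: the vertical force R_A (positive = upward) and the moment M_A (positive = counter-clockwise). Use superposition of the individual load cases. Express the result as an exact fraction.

Load 1 — triangular load w₀=4 kN/m (0→w₀ over full span):
  R_A = w₀L/2 = 4·6/2 = 12 kN
  M_A = w₀L²/3 = 4·6²/3 = 48 kN·m
Load 2 — applied couple M₀=5 kN·m at a=3 m (b=L-a=3):
  R_A = 0 kN
  M_A = -M₀ = -5 kN·m
Superposition: R_A = 12 kN, M_A = 43 kN·m

R_A = 12 kN, M_A = 43 kN·m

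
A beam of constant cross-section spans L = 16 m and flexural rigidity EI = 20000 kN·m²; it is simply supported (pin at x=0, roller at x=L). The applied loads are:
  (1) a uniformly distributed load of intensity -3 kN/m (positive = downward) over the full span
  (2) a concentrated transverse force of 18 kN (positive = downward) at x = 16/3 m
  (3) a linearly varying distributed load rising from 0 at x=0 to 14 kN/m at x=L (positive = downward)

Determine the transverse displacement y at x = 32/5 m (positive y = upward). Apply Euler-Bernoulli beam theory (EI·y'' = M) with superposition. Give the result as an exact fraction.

y(32/5) = -2170496/9765625 m

Load 1 — uniform load w=-3 kN/m over full span:
  y_1 = -wx(L³-2Lx²+x³)/(24EI) = -(-3)·(32/5)·(16³-2·16·(32/5)²+(32/5)³)/(24·20000) = 47616/390625 m
Load 2 — point force P=18 kN at a=16/3 m (b=L-a=32/3):
  y_2 = -Pa(L-x)(2Lx-a²-x²)/(6LEI)  [x>a] = -18·(16/3)·(16-(32/5))·(2·16·(32/5)-(16/3)²-(32/5)²)/(6·16·20000) = -15232/234375 m
Load 3 — triangular load w₀=14 kN/m (0→w₀ over full span):
  y_3 = -w₀x(7L⁴-10L²x²+3x⁴)/(360LEI) = -14·(32/5)·(7·16⁴-10·16²·(32/5)²+3·(32/5)⁴)/(360·16·20000) = -8178688/29296875 m
Superposition: y = Σ y_i = -2170496/9765625 m ≈ -0.222259 m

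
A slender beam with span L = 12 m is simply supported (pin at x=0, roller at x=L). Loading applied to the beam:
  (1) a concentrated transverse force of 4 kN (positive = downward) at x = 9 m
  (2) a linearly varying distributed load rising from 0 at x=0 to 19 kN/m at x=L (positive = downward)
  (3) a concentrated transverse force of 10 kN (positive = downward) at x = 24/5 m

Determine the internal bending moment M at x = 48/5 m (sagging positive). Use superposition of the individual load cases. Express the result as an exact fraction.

M(48/5) = 18516/125 kN·m

Load 1 — point force P=4 kN at a=9 m (b=L-a=3):
  M_1 = Pa(L-x)/L  [x>a] = 4·9·(12-(48/5))/12 = 36/5 kN·m
Load 2 — triangular load w₀=19 kN/m (0→w₀ over full span):
  M_2 = w₀Lx/6 - w₀x³/(6L) = 19·12·(48/5)/6 - 19·(48/5)³/(6·12) = 16416/125 kN·m
Load 3 — point force P=10 kN at a=24/5 m (b=L-a=36/5):
  M_3 = Pa(L-x)/L  [x>a] = 10·(24/5)·(12-(48/5))/12 = 48/5 kN·m
Superposition: M = Σ M_i = 18516/125 kN·m ≈ 148.128000 kN·m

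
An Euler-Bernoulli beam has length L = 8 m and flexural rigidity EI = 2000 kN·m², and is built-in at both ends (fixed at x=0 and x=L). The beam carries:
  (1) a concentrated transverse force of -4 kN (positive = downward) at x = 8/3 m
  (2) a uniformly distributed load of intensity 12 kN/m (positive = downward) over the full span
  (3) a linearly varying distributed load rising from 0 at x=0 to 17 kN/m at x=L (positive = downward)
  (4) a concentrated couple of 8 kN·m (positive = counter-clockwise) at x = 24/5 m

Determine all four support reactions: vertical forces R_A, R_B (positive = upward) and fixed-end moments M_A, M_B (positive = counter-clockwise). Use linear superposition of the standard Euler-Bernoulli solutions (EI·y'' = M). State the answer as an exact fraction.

R_A = 45142/675 kN, M_A = 66208/675 kN·m, R_B = 62858/675 kN, M_B = -77672/675 kN·m

Load 1 — point force P=-4 kN at a=8/3 m (b=L-a=16/3):
  R_A = Pb²(3a+b)/L³ = (-4)·(16/3)²·(3·(8/3)+(16/3))/8³ = -80/27 kN
  M_A = Pab²/L² = (-4)·(8/3)·(16/3)²/8² = -128/27 kN·m
  R_B = Pa²(a+3b)/L³ = (-4)·(8/3)²·((8/3)+3·(16/3))/8³ = -28/27 kN
  M_B = -Pa²b/L² = -(-4)·(8/3)²·(16/3)/8² = 64/27 kN·m
Load 2 — uniform load w=12 kN/m over full span:
  R_A = wL/2 = 12·8/2 = 48 kN
  M_A = wL²/12 = 12·8²/12 = 64 kN·m
  R_B = wL/2 = 12·8/2 = 48 kN
  M_B = -wL²/12 = -12·8²/12 = -64 kN·m
Load 3 — triangular load w₀=17 kN/m (0→w₀ over full span):
  R_A = 3w₀L/20 = 3·17·8/20 = 102/5 kN
  M_A = w₀L²/30 = 17·8²/30 = 544/15 kN·m
  R_B = 7w₀L/20 = 7·17·8/20 = 238/5 kN
  M_B = -w₀L²/20 = -17·8²/20 = -272/5 kN·m
Load 4 — applied couple M₀=8 kN·m at a=24/5 m (b=L-a=16/5):
  R_A = 6M₀ab/L³ = 6·8·(24/5)·(16/5)/8³ = 36/25 kN
  M_A = M₀b(2a-b)/L² = 8·(16/5)·(2·(24/5)-(16/5))/8² = 64/25 kN·m
  R_B = -6M₀ab/L³ = -6·8·(24/5)·(16/5)/8³ = -36/25 kN
  M_B = M₀a(2b-a)/L² = 8·(24/5)·(2·(16/5)-(24/5))/8² = 24/25 kN·m
Superposition: R_A = 45142/675 kN, M_A = 66208/675 kN·m, R_B = 62858/675 kN, M_B = -77672/675 kN·m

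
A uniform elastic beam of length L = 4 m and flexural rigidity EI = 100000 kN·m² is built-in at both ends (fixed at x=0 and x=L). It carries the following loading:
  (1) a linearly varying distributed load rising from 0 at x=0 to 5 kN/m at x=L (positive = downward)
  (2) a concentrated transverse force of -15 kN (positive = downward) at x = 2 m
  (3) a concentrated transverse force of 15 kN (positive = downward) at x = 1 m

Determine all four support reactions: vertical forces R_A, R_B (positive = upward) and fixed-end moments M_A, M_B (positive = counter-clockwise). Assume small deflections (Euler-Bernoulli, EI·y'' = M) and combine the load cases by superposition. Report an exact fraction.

Load 1 — triangular load w₀=5 kN/m (0→w₀ over full span):
  R_A = 3w₀L/20 = 3·5·4/20 = 3 kN
  M_A = w₀L²/30 = 5·4²/30 = 8/3 kN·m
  R_B = 7w₀L/20 = 7·5·4/20 = 7 kN
  M_B = -w₀L²/20 = -5·4²/20 = -4 kN·m
Load 2 — point force P=-15 kN at a=2 m (b=L-a=2):
  R_A = Pb²(3a+b)/L³ = (-15)·2²·(3·2+2)/4³ = -15/2 kN
  M_A = Pab²/L² = (-15)·2·2²/4² = -15/2 kN·m
  R_B = Pa²(a+3b)/L³ = (-15)·2²·(2+3·2)/4³ = -15/2 kN
  M_B = -Pa²b/L² = -(-15)·2²·2/4² = 15/2 kN·m
Load 3 — point force P=15 kN at a=1 m (b=L-a=3):
  R_A = Pb²(3a+b)/L³ = 15·3²·(3·1+3)/4³ = 405/32 kN
  M_A = Pab²/L² = 15·1·3²/4² = 135/16 kN·m
  R_B = Pa²(a+3b)/L³ = 15·1²·(1+3·3)/4³ = 75/32 kN
  M_B = -Pa²b/L² = -15·1²·3/4² = -45/16 kN·m
Superposition: R_A = 261/32 kN, M_A = 173/48 kN·m, R_B = 59/32 kN, M_B = 11/16 kN·m

R_A = 261/32 kN, M_A = 173/48 kN·m, R_B = 59/32 kN, M_B = 11/16 kN·m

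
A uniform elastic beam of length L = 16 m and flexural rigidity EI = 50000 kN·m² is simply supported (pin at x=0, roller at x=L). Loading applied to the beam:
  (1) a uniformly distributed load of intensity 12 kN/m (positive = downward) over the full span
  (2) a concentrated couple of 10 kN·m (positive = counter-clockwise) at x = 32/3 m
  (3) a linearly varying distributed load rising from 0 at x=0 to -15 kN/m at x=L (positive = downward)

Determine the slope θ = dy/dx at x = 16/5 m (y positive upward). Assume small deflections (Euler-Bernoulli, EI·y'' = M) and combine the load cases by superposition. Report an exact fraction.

θ(16/5) = -9037/703125 rad

Load 1 — uniform load w=12 kN/m over full span:
  θ_1 = -w(L³-6Lx²+4x³)/(24EI) = -12·(16³-6·16·(16/5)²+4·(16/5)³)/(24·50000) = -12672/390625 rad
Load 2 — applied couple M₀=10 kN·m at a=32/3 m (b=L-a=16/3):
  θ_2 = (M₀x²/(2L)+C₁)/EI  [x≤a] with C₁=M₀(3b²-L²)/(6L)=-160/9 = (10·(16/5)²/(2·16)+(-160/9))/50000 = -41/140625 rad
Load 3 — triangular load w₀=-15 kN/m (0→w₀ over full span):
  θ_3 = -w₀(7L⁴-30L²x²+15x⁴)/(360LEI) = -(-15)·(7·16⁴-30·16²·(16/5)²+15·(16/5)⁴)/(360·16·50000) = 23296/1171875 rad
Superposition: θ = Σ θ_i = -9037/703125 rad ≈ -0.012853 rad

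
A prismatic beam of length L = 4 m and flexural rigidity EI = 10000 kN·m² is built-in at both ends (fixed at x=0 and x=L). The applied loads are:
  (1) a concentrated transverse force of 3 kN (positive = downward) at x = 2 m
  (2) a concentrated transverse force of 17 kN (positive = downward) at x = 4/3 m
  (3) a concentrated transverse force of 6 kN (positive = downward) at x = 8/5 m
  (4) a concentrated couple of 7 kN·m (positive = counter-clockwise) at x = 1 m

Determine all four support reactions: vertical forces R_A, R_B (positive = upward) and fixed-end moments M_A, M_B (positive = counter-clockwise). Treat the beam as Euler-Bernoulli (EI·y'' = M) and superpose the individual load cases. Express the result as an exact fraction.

R_A = 2154529/108000 kN, M_A = 740749/54000 kN·m, R_B = 653471/108000 kN, M_B = -359291/54000 kN·m

Load 1 — point force P=3 kN at a=2 m (b=L-a=2):
  R_A = Pb²(3a+b)/L³ = 3·2²·(3·2+2)/4³ = 3/2 kN
  M_A = Pab²/L² = 3·2·2²/4² = 3/2 kN·m
  R_B = Pa²(a+3b)/L³ = 3·2²·(2+3·2)/4³ = 3/2 kN
  M_B = -Pa²b/L² = -3·2²·2/4² = -3/2 kN·m
Load 2 — point force P=17 kN at a=4/3 m (b=L-a=8/3):
  R_A = Pb²(3a+b)/L³ = 17·(8/3)²·(3·(4/3)+(8/3))/4³ = 340/27 kN
  M_A = Pab²/L² = 17·(4/3)·(8/3)²/4² = 272/27 kN·m
  R_B = Pa²(a+3b)/L³ = 17·(4/3)²·((4/3)+3·(8/3))/4³ = 119/27 kN
  M_B = -Pa²b/L² = -17·(4/3)²·(8/3)/4² = -136/27 kN·m
Load 3 — point force P=6 kN at a=8/5 m (b=L-a=12/5):
  R_A = Pb²(3a+b)/L³ = 6·(12/5)²·(3·(8/5)+(12/5))/4³ = 486/125 kN
  M_A = Pab²/L² = 6·(8/5)·(12/5)²/4² = 432/125 kN·m
  R_B = Pa²(a+3b)/L³ = 6·(8/5)²·((8/5)+3·(12/5))/4³ = 264/125 kN
  M_B = -Pa²b/L² = -6·(8/5)²·(12/5)/4² = -288/125 kN·m
Load 4 — applied couple M₀=7 kN·m at a=1 m (b=L-a=3):
  R_A = 6M₀ab/L³ = 6·7·1·3/4³ = 63/32 kN
  M_A = M₀b(2a-b)/L² = 7·3·(2·1-3)/4² = -21/16 kN·m
  R_B = -6M₀ab/L³ = -6·7·1·3/4³ = -63/32 kN
  M_B = M₀a(2b-a)/L² = 7·1·(2·3-1)/4² = 35/16 kN·m
Superposition: R_A = 2154529/108000 kN, M_A = 740749/54000 kN·m, R_B = 653471/108000 kN, M_B = -359291/54000 kN·m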